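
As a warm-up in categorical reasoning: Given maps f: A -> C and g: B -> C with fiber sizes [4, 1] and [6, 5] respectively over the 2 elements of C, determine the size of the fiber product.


The pullback A x_C B consists of pairs (a, b) with f(a) = g(b).
For each element c in C, the fiber product has |f^-1(c)| * |g^-1(c)| elements.
Summing over C: 4 * 6 + 1 * 5
= 24 + 5 = 29

29


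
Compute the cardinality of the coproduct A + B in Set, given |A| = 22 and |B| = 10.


In Set, the coproduct A + B is the disjoint union.
|A + B| = |A| + |B| = 22 + 10 = 32

32


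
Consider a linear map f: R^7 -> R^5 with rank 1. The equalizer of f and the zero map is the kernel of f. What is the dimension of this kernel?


The equalizer of f and the zero map is ker(f).
By the rank-nullity theorem: dim(ker(f)) = dim(domain) - rank(f).
dim(ker(f)) = 7 - 1 = 6

6


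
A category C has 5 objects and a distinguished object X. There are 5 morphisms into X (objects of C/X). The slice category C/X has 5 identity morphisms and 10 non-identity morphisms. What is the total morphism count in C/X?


In the slice category C/X, objects are morphisms to X.
Identity morphisms: 5 (one per object of C/X).
Non-identity morphisms: 10.
Total = 5 + 10 = 15

15


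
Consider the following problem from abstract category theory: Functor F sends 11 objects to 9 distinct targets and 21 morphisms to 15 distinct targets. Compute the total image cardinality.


The image of F consists of distinct objects and distinct morphisms.
|Im(F)| on objects = 9
|Im(F)| on morphisms = 15
Total image cardinality = 9 + 15 = 24

24


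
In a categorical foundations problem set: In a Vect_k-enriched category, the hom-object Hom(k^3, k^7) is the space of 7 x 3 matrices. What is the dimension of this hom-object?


In Vect-enriched categories, Hom(k^n, k^m) is the space of m x n matrices.
dim(Hom(k^3, k^7)) = 7 * 3 = 21

21


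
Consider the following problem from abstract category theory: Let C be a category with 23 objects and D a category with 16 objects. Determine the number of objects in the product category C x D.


The product category C x D has objects that are pairs (c, d).
Number of pairs = |Ob(C)| * |Ob(D)| = 23 * 16 = 368

368


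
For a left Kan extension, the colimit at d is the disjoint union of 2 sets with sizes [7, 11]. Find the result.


Pointwise, the left Kan extension (Lan_F H)(d) is the colimit, indexed
by the comma category (F downarrow d), of H composed with the
projection (F downarrow d) -> C. Here that colimit is given
as a coproduct (disjoint union) of sets, so its cardinality is the
sum of the sizes of the summands.
Coproduct of sets with sizes: 7 + 11
= 18

18


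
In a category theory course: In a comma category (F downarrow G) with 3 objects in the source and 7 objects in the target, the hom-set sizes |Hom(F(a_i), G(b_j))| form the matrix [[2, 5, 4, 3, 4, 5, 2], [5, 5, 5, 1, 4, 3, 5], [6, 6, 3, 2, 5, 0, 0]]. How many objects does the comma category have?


Objects of (F downarrow G) are triples (a, b, h: F(a)->G(b)).
The count equals the sum of all entries in the hom-matrix.
sum(row 0) = 25
sum(row 1) = 28
sum(row 2) = 22
Grand total = 75

75


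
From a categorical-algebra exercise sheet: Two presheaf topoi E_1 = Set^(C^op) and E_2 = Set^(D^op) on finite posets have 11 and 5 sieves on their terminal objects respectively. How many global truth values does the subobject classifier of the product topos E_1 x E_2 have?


In a product of presheaf topoi E_1 x E_2, the subobject classifier
is Omega = Omega_1 x Omega_2 (componentwise), so
|Omega(top)| = |Omega_1(top_1)| * |Omega_2(top_2)|.
= 11 * 5 = 55.

55


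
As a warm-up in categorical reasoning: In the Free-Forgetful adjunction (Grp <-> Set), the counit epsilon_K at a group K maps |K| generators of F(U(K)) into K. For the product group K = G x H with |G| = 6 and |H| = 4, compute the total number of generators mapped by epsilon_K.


The counit epsilon_K: F(U(K)) -> K of the Free-Forgetful adjunction
maps |K| generators of F(U(K)) into K. For K = G x H (the product group),
|G x H| = |G| * |H|.
Total generators mapped = 6 * 4 = 24.

24


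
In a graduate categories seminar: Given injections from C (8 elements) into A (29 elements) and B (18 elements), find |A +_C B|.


The pushout A +_C B identifies the images of C in A and B.
|A +_C B| = |A| + |B| - |C| (for injections).
= 29 + 18 - 8 = 39

39


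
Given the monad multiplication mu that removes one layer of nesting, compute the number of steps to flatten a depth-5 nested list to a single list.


Each application of mu: T^2 -> T removes one layer of nesting.
Starting at depth 5 (i.e., T^5(X)), we need to reach T(X).
Number of mu applications = 5 - 1 = 4

4


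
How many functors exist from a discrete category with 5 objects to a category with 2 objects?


A functor from a discrete category C to D is determined by
where each object maps. Each of the 5 objects of C can map
to any of the 2 objects of D independently.
Number of functors = 2^5 = 32

32


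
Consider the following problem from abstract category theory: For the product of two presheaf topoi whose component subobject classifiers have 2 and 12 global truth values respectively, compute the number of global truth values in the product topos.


In a product of presheaf topoi E_1 x E_2, the subobject classifier
is Omega = Omega_1 x Omega_2 (componentwise), so
|Omega(top)| = |Omega_1(top_1)| * |Omega_2(top_2)|.
= 2 * 12 = 24.

24


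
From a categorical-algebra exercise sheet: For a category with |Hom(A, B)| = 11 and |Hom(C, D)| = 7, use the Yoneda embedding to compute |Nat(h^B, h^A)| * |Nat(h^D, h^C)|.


By the Yoneda lemma, Nat(h^B, h^A) is isomorphic to Hom(A, B),
so |Nat(h^B, h^A)| = |Hom(A, B)| and |Nat(h^D, h^C)| = |Hom(C, D)|.
|Hom(A, B)| = 11, |Hom(C, D)| = 7.
|Nat(h^B, h^A) x Nat(h^D, h^C)| = 11 * 7 = 77

77


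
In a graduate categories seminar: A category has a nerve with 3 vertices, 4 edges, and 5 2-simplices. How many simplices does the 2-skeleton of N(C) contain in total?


The 2-skeleton of the nerve N(C) consists of simplices in dimensions 0, 1, 2:
  |N(C)_0| = 3 (objects)
  |N(C)_1| = 4 (morphisms)
  |N(C)_2| = 5 (composable pairs)
Total = 3 + 4 + 5 = 12

12


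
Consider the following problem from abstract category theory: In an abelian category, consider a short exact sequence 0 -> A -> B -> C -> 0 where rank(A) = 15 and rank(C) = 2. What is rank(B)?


For a short exact sequence 0 -> A -> B -> C -> 0,
rank is additive: rank(B) = rank(A) + rank(C).
rank(B) = 15 + 2 = 17

17


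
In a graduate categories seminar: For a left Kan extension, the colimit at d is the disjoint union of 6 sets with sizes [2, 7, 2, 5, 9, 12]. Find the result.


Pointwise, the left Kan extension (Lan_F H)(d) is the colimit, indexed
by the comma category (F downarrow d), of H composed with the
projection (F downarrow d) -> C. Here that colimit is given
as a coproduct (disjoint union) of sets, so its cardinality is the
sum of the sizes of the summands.
Coproduct of sets with sizes: 2 + 7 + 2 + 5 + 9 + 12
= 37

37


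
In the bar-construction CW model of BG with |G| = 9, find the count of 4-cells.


In the bar-construction CW model of BG, the n-cells are indexed by
n-tuples [g_1|...|g_n] of non-identity elements of G (degenerate
simplices with some g_i = e do not contribute cells), so there are
(|G| - 1)^n n-cells.
For dim = 4 with |G| = 9:
cells = (9 - 1)^4 = 8^4 = 4096

4096


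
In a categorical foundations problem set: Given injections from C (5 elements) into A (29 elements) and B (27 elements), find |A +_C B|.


The pushout A +_C B identifies the images of C in A and B.
|A +_C B| = |A| + |B| - |C| (for injections).
= 29 + 27 - 5 = 51

51


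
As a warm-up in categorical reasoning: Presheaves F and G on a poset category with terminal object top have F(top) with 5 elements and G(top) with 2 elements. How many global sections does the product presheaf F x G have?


Global sections of a presheaf on a poset with terminal top satisfy
Gamma(H) ~ H(top). Presheaves admit pointwise products, so
(F x G)(top) = F(top) x G(top) (Cartesian product).
|Gamma(F x G)| = |F(top)| * |G(top)| = 5 * 2 = 10.

10


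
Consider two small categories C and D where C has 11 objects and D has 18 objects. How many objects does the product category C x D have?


The product category C x D has objects that are pairs (c, d).
Number of pairs = |Ob(C)| * |Ob(D)| = 11 * 18 = 198

198


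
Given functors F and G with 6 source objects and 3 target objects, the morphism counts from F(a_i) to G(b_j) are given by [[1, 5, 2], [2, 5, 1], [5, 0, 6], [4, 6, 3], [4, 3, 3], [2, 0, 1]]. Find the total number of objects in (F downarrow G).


Objects of (F downarrow G) are triples (a, b, h: F(a)->G(b)).
The count equals the sum of all entries in the hom-matrix.
sum(row 0) = 8
sum(row 1) = 8
sum(row 2) = 11
sum(row 3) = 13
sum(row 4) = 10
sum(row 5) = 3
Grand total = 53

53


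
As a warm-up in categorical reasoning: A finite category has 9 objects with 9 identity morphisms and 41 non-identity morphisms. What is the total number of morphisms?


Each object has an identity morphism, giving 9 identities.
Adding the 41 non-identity morphisms:
Total = 9 + 41 = 50

50


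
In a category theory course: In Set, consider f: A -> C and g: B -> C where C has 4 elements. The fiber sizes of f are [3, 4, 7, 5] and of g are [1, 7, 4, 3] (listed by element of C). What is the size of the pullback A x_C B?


The pullback A x_C B consists of pairs (a, b) with f(a) = g(b).
For each element c in C, the fiber product has |f^-1(c)| * |g^-1(c)| elements.
Summing over C: 3 * 1 + 4 * 7 + 7 * 4 + 5 * 3
= 3 + 28 + 28 + 15 = 74

74


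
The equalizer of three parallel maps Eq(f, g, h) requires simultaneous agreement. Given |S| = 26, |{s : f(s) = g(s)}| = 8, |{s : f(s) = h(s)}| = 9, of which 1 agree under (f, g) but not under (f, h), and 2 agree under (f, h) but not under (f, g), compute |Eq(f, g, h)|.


Eq(f, g, h) is the triple-agreement set: points in S where all three
maps take the same value. Using inclusion-exclusion on the pairwise data:
Pair (f, g) agrees on 8 points; pair (f, h) on 9 points.
Points agreeing under (f, g) but not (f, h) = 1; under (f, h) but not (f, g) = 2.
Triple-agreement = agreement-in-(f, g) minus points that agree under (f, g) but not (f, h):
|Eq(f, g, h)| = 8 - 1 = 7
(cross-check via (f, h): 9 - 2 = 7.)

7


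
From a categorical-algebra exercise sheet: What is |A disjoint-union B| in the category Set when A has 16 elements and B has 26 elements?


In Set, the coproduct A + B is the disjoint union.
|A + B| = |A| + |B| = 16 + 26 = 42

42


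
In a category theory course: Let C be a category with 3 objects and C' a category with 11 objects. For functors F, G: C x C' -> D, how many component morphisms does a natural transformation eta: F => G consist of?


A natural transformation eta: F => G assigns one component morphism per
object of the domain category.
The domain is the product category C x C', so
|Ob(C x C')| = |Ob(C)| * |Ob(C')| = 3 * 11 = 33.
Therefore eta has 33 component morphisms.

33


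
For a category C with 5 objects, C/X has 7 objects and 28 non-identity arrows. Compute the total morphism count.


In the slice category C/X, objects are morphisms to X.
Identity morphisms: 7 (one per object of C/X).
Non-identity morphisms: 28.
Total = 7 + 28 = 35

35


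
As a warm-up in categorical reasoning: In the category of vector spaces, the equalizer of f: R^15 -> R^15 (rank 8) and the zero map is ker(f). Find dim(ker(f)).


The equalizer of f and the zero map is ker(f).
By the rank-nullity theorem: dim(ker(f)) = dim(domain) - rank(f).
dim(ker(f)) = 15 - 8 = 7

7


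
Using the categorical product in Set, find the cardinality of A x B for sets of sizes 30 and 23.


In Set, the product A x B is the Cartesian product.
By the universal property, |A x B| = |A| * |B|.
|A x B| = 30 * 23 = 690

690


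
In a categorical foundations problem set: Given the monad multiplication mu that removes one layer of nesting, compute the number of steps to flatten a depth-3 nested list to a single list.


Each application of mu: T^2 -> T removes one layer of nesting.
Starting at depth 3 (i.e., T^3(X)), we need to reach T(X).
Number of mu applications = 3 - 1 = 2

2


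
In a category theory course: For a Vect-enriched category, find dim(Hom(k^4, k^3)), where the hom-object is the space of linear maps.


In Vect-enriched categories, Hom(k^n, k^m) is the space of m x n matrices.
dim(Hom(k^4, k^3)) = 3 * 4 = 12

12


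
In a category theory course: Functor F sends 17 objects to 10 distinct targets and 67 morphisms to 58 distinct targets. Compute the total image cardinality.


The image of F consists of distinct objects and distinct morphisms.
|Im(F)| on objects = 10
|Im(F)| on morphisms = 58
Total image cardinality = 10 + 58 = 68

68


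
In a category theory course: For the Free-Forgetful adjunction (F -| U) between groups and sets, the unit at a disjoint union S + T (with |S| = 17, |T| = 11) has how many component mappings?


The unit eta_X: X -> U(F(X)) of the Free-Forgetful adjunction
maps each element of X to a generator of F(X). For X = S + T (disjoint
union in Set), |S + T| = |S| + |T|.
Total mappings = 17 + 11 = 28.

28


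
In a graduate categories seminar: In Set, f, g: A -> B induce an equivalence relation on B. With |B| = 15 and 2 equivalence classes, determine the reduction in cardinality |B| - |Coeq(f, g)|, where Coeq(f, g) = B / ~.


The coequalizer Coeq(f, g) = B / ~ has one element per equivalence class.
|B| = 15, |Coeq(f, g)| = 2.
|B| - |Coeq(f, g)| = 15 - 2 = 13.

13


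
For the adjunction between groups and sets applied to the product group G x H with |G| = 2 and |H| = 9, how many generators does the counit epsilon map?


The counit epsilon_K: F(U(K)) -> K of the Free-Forgetful adjunction
maps |K| generators of F(U(K)) into K. For K = G x H (the product group),
|G x H| = |G| * |H|.
Total generators mapped = 2 * 9 = 18.

18


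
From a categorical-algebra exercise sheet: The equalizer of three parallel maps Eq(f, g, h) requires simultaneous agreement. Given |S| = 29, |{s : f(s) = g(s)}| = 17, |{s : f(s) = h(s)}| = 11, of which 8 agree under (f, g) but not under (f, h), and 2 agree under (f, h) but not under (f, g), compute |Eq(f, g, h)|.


Eq(f, g, h) is the triple-agreement set: points in S where all three
maps take the same value. Using inclusion-exclusion on the pairwise data:
Pair (f, g) agrees on 17 points; pair (f, h) on 11 points.
Points agreeing under (f, g) but not (f, h) = 8; under (f, h) but not (f, g) = 2.
Triple-agreement = agreement-in-(f, g) minus points that agree under (f, g) but not (f, h):
|Eq(f, g, h)| = 17 - 8 = 9
(cross-check via (f, h): 11 - 2 = 9.)

9


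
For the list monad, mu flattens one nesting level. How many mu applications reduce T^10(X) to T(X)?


Each application of mu: T^2 -> T removes one layer of nesting.
Starting at depth 10 (i.e., T^10(X)), we need to reach T(X).
Number of mu applications = 10 - 1 = 9

9


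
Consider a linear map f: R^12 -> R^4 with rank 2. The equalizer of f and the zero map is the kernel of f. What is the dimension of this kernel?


The equalizer of f and the zero map is ker(f).
By the rank-nullity theorem: dim(ker(f)) = dim(domain) - rank(f).
dim(ker(f)) = 12 - 2 = 10

10


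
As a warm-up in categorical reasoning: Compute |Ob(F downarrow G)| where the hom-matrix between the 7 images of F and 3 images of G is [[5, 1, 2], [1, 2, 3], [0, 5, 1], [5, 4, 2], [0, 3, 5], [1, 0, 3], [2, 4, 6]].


Objects of (F downarrow G) are triples (a, b, h: F(a)->G(b)).
The count equals the sum of all entries in the hom-matrix.
sum(row 0) = 8
sum(row 1) = 6
sum(row 2) = 6
sum(row 3) = 11
sum(row 4) = 8
sum(row 5) = 4
sum(row 6) = 12
Grand total = 55

55


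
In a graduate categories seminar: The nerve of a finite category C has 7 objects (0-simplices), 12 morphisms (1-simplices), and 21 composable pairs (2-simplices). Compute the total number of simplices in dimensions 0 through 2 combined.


The 2-skeleton of the nerve N(C) consists of simplices in dimensions 0, 1, 2:
  |N(C)_0| = 7 (objects)
  |N(C)_1| = 12 (morphisms)
  |N(C)_2| = 21 (composable pairs)
Total = 7 + 12 + 21 = 40

40


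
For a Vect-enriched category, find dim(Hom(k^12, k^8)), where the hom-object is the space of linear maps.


In Vect-enriched categories, Hom(k^n, k^m) is the space of m x n matrices.
dim(Hom(k^12, k^8)) = 8 * 12 = 96

96


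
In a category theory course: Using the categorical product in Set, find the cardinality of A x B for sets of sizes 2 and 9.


In Set, the product A x B is the Cartesian product.
By the universal property, |A x B| = |A| * |B|.
|A x B| = 2 * 9 = 18

18


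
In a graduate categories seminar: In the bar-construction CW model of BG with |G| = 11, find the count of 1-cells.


In the bar-construction CW model of BG, the n-cells are indexed by
n-tuples [g_1|...|g_n] of non-identity elements of G (degenerate
simplices with some g_i = e do not contribute cells), so there are
(|G| - 1)^n n-cells.
For dim = 1 with |G| = 11:
cells = (11 - 1)^1 = 10^1 = 10

10


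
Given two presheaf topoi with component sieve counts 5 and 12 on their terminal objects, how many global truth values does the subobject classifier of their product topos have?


In a product of presheaf topoi E_1 x E_2, the subobject classifier
is Omega = Omega_1 x Omega_2 (componentwise), so
|Omega(top)| = |Omega_1(top_1)| * |Omega_2(top_2)|.
= 5 * 12 = 60.

60


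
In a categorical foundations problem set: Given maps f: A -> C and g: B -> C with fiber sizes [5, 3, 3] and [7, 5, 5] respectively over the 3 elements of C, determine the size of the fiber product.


The pullback A x_C B consists of pairs (a, b) with f(a) = g(b).
For each element c in C, the fiber product has |f^-1(c)| * |g^-1(c)| elements.
Summing over C: 5 * 7 + 3 * 5 + 3 * 5
= 35 + 15 + 15 = 65

65


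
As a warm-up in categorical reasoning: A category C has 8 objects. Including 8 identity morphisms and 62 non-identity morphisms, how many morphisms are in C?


Each object has an identity morphism, giving 8 identities.
Adding the 62 non-identity morphisms:
Total = 8 + 62 = 70

70


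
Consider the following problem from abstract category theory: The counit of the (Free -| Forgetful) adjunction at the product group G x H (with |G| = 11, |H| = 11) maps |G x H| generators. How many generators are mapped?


The counit epsilon_K: F(U(K)) -> K of the Free-Forgetful adjunction
maps |K| generators of F(U(K)) into K. For K = G x H (the product group),
|G x H| = |G| * |H|.
Total generators mapped = 11 * 11 = 121.

121


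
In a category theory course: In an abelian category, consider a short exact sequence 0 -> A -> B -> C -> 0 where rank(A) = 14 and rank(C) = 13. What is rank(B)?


For a short exact sequence 0 -> A -> B -> C -> 0,
rank is additive: rank(B) = rank(A) + rank(C).
rank(B) = 14 + 13 = 27

27


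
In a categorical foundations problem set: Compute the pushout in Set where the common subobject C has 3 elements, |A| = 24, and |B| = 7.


The pushout A +_C B identifies the images of C in A and B.
|A +_C B| = |A| + |B| - |C| (for injections).
= 24 + 7 - 3 = 28

28


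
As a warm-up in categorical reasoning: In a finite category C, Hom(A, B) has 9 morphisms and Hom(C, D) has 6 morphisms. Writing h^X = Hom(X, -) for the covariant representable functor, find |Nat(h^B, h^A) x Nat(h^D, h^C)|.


By the Yoneda lemma, Nat(h^B, h^A) is isomorphic to Hom(A, B),
so |Nat(h^B, h^A)| = |Hom(A, B)| and |Nat(h^D, h^C)| = |Hom(C, D)|.
|Hom(A, B)| = 9, |Hom(C, D)| = 6.
|Nat(h^B, h^A) x Nat(h^D, h^C)| = 9 * 6 = 54

54


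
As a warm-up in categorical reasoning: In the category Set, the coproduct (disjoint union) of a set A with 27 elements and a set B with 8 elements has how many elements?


In Set, the coproduct A + B is the disjoint union.
|A + B| = |A| + |B| = 27 + 8 = 35

35


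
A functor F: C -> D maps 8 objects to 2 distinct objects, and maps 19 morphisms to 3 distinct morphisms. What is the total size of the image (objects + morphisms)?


The image of F consists of distinct objects and distinct morphisms.
|Im(F)| on objects = 2
|Im(F)| on morphisms = 3
Total image cardinality = 2 + 3 = 5

5


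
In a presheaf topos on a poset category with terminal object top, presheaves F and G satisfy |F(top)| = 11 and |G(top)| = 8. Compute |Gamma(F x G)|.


Global sections of a presheaf on a poset with terminal top satisfy
Gamma(H) ~ H(top). Presheaves admit pointwise products, so
(F x G)(top) = F(top) x G(top) (Cartesian product).
|Gamma(F x G)| = |F(top)| * |G(top)| = 11 * 8 = 88.

88


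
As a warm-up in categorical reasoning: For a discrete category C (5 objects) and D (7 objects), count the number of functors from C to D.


A functor from a discrete category C to D is determined by
where each object maps. Each of the 5 objects of C can map
to any of the 7 objects of D independently.
Number of functors = 7^5 = 16807

16807


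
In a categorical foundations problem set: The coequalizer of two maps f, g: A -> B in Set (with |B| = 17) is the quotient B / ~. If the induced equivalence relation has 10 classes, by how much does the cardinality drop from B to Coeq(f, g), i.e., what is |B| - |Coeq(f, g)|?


The coequalizer Coeq(f, g) = B / ~ has one element per equivalence class.
|B| = 17, |Coeq(f, g)| = 10.
|B| - |Coeq(f, g)| = 17 - 10 = 7.

7


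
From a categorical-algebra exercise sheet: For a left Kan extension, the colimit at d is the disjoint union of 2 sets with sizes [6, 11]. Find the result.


Pointwise, the left Kan extension (Lan_F H)(d) is the colimit, indexed
by the comma category (F downarrow d), of H composed with the
projection (F downarrow d) -> C. Here that colimit is given
as a coproduct (disjoint union) of sets, so its cardinality is the
sum of the sizes of the summands.
Coproduct of sets with sizes: 6 + 11
= 17

17


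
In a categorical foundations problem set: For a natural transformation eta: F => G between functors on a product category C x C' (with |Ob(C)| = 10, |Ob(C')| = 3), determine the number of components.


A natural transformation eta: F => G assigns one component morphism per
object of the domain category.
The domain is the product category C x C', so
|Ob(C x C')| = |Ob(C)| * |Ob(C')| = 10 * 3 = 30.
Therefore eta has 30 component morphisms.

30


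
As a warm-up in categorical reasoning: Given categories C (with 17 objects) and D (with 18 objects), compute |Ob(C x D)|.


The product category C x D has objects that are pairs (c, d).
Number of pairs = |Ob(C)| * |Ob(D)| = 17 * 18 = 306

306


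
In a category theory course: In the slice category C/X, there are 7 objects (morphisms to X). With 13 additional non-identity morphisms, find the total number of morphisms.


In the slice category C/X, objects are morphisms to X.
Identity morphisms: 7 (one per object of C/X).
Non-identity morphisms: 13.
Total = 7 + 13 = 20

20


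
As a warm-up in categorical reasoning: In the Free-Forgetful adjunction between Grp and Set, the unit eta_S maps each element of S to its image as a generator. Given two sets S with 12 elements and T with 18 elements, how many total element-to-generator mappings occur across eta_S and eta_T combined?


The unit eta_X: X -> U(F(X)) of the Free-Forgetful adjunction
maps each element of X to a generator of F(X). For X = S + T (disjoint
union in Set), |S + T| = |S| + |T|.
Total mappings = 12 + 18 = 30.

30


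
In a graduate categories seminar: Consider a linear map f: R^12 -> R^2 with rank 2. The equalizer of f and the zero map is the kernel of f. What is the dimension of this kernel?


The equalizer of f and the zero map is ker(f).
By the rank-nullity theorem: dim(ker(f)) = dim(domain) - rank(f).
dim(ker(f)) = 12 - 2 = 10

10


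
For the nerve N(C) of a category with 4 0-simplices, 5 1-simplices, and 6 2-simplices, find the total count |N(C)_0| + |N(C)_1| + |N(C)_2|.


The 2-skeleton of the nerve N(C) consists of simplices in dimensions 0, 1, 2:
  |N(C)_0| = 4 (objects)
  |N(C)_1| = 5 (morphisms)
  |N(C)_2| = 6 (composable pairs)
Total = 4 + 5 + 6 = 15

15


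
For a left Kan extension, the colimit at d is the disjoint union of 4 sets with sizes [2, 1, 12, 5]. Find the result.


Pointwise, the left Kan extension (Lan_F H)(d) is the colimit, indexed
by the comma category (F downarrow d), of H composed with the
projection (F downarrow d) -> C. Here that colimit is given
as a coproduct (disjoint union) of sets, so its cardinality is the
sum of the sizes of the summands.
Coproduct of sets with sizes: 2 + 1 + 12 + 5
= 20

20


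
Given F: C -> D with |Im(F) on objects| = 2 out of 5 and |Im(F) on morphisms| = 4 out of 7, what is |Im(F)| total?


The image of F consists of distinct objects and distinct morphisms.
|Im(F)| on objects = 2
|Im(F)| on morphisms = 4
Total image cardinality = 2 + 4 = 6

6


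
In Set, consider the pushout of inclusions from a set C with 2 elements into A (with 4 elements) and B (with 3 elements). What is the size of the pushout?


The pushout A +_C B identifies the images of C in A and B.
|A +_C B| = |A| + |B| - |C| (for injections).
= 4 + 3 - 2 = 5

5


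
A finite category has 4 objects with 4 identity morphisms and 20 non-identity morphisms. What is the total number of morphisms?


Each object has an identity morphism, giving 4 identities.
Adding the 20 non-identity morphisms:
Total = 4 + 20 = 24

24


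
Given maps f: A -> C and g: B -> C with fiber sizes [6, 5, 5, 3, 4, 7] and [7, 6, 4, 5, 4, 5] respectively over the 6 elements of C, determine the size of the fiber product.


The pullback A x_C B consists of pairs (a, b) with f(a) = g(b).
For each element c in C, the fiber product has |f^-1(c)| * |g^-1(c)| elements.
Summing over C: 6 * 7 + 5 * 6 + 5 * 4 + 3 * 5 + 4 * 4 + 7 * 5
= 42 + 30 + 20 + 15 + 16 + 35 = 158

158


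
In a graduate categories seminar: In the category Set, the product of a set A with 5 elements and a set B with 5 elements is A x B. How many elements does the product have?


In Set, the product A x B is the Cartesian product.
By the universal property, |A x B| = |A| * |B|.
|A x B| = 5 * 5 = 25

25


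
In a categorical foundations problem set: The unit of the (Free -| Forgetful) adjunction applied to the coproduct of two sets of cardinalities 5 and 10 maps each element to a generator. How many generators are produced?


The unit eta_X: X -> U(F(X)) of the Free-Forgetful adjunction
maps each element of X to a generator of F(X). For X = S + T (disjoint
union in Set), |S + T| = |S| + |T|.
Total mappings = 5 + 10 = 15.

15


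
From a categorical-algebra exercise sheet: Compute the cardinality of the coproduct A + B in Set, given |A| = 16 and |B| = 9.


In Set, the coproduct A + B is the disjoint union.
|A + B| = |A| + |B| = 16 + 9 = 25

25


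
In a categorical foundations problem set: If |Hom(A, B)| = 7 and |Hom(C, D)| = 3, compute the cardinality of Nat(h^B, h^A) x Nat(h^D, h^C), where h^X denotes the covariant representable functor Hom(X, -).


By the Yoneda lemma, Nat(h^B, h^A) is isomorphic to Hom(A, B),
so |Nat(h^B, h^A)| = |Hom(A, B)| and |Nat(h^D, h^C)| = |Hom(C, D)|.
|Hom(A, B)| = 7, |Hom(C, D)| = 3.
|Nat(h^B, h^A) x Nat(h^D, h^C)| = 7 * 3 = 21

21


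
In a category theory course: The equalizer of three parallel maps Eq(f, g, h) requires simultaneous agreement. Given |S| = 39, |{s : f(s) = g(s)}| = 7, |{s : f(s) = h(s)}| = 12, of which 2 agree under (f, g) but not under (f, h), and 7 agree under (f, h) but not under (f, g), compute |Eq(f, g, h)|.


Eq(f, g, h) is the triple-agreement set: points in S where all three
maps take the same value. Using inclusion-exclusion on the pairwise data:
Pair (f, g) agrees on 7 points; pair (f, h) on 12 points.
Points agreeing under (f, g) but not (f, h) = 2; under (f, h) but not (f, g) = 7.
Triple-agreement = agreement-in-(f, g) minus points that agree under (f, g) but not (f, h):
|Eq(f, g, h)| = 7 - 2 = 5
(cross-check via (f, h): 12 - 7 = 5.)

5


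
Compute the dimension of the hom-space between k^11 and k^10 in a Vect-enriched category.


In Vect-enriched categories, Hom(k^n, k^m) is the space of m x n matrices.
dim(Hom(k^11, k^10)) = 10 * 11 = 110

110


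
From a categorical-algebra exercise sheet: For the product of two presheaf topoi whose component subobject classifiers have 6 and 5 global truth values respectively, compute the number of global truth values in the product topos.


In a product of presheaf topoi E_1 x E_2, the subobject classifier
is Omega = Omega_1 x Omega_2 (componentwise), so
|Omega(top)| = |Omega_1(top_1)| * |Omega_2(top_2)|.
= 6 * 5 = 30.

30


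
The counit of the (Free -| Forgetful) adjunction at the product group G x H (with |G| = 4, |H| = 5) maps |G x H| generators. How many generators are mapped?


The counit epsilon_K: F(U(K)) -> K of the Free-Forgetful adjunction
maps |K| generators of F(U(K)) into K. For K = G x H (the product group),
|G x H| = |G| * |H|.
Total generators mapped = 4 * 5 = 20.

20


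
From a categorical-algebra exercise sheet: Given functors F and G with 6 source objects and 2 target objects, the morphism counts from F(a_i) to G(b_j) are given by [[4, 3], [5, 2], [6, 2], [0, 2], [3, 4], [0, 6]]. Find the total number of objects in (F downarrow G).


Objects of (F downarrow G) are triples (a, b, h: F(a)->G(b)).
The count equals the sum of all entries in the hom-matrix.
sum(row 0) = 7
sum(row 1) = 7
sum(row 2) = 8
sum(row 3) = 2
sum(row 4) = 7
sum(row 5) = 6
Grand total = 37

37


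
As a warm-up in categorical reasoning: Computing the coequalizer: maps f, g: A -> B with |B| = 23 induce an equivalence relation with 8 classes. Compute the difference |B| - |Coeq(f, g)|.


The coequalizer Coeq(f, g) = B / ~ has one element per equivalence class.
|B| = 23, |Coeq(f, g)| = 8.
|B| - |Coeq(f, g)| = 23 - 8 = 15.

15


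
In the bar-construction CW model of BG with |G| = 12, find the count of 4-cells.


In the bar-construction CW model of BG, the n-cells are indexed by
n-tuples [g_1|...|g_n] of non-identity elements of G (degenerate
simplices with some g_i = e do not contribute cells), so there are
(|G| - 1)^n n-cells.
For dim = 4 with |G| = 12:
cells = (12 - 1)^4 = 11^4 = 14641

14641


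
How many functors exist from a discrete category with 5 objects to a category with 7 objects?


A functor from a discrete category C to D is determined by
where each object maps. Each of the 5 objects of C can map
to any of the 7 objects of D independently.
Number of functors = 7^5 = 16807

16807


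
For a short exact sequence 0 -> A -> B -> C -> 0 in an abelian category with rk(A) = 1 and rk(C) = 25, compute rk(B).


For a short exact sequence 0 -> A -> B -> C -> 0,
rank is additive: rank(B) = rank(A) + rank(C).
rank(B) = 1 + 25 = 26

26


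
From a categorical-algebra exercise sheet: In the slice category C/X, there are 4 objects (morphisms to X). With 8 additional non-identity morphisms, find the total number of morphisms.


In the slice category C/X, objects are morphisms to X.
Identity morphisms: 4 (one per object of C/X).
Non-identity morphisms: 8.
Total = 4 + 8 = 12

12


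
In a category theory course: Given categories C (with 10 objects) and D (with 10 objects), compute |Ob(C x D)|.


The product category C x D has objects that are pairs (c, d).
Number of pairs = |Ob(C)| * |Ob(D)| = 10 * 10 = 100

100


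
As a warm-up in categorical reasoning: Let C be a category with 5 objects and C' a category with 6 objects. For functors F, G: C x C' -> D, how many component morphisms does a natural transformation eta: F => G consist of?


A natural transformation eta: F => G assigns one component morphism per
object of the domain category.
The domain is the product category C x C', so
|Ob(C x C')| = |Ob(C)| * |Ob(C')| = 5 * 6 = 30.
Therefore eta has 30 component morphisms.

30


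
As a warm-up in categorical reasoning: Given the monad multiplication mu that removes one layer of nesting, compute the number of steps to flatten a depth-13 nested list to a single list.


Each application of mu: T^2 -> T removes one layer of nesting.
Starting at depth 13 (i.e., T^13(X)), we need to reach T(X).
Number of mu applications = 13 - 1 = 12

12


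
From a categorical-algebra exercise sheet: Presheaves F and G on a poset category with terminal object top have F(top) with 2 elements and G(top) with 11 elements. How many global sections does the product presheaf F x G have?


Global sections of a presheaf on a poset with terminal top satisfy
Gamma(H) ~ H(top). Presheaves admit pointwise products, so
(F x G)(top) = F(top) x G(top) (Cartesian product).
|Gamma(F x G)| = |F(top)| * |G(top)| = 2 * 11 = 22.

22


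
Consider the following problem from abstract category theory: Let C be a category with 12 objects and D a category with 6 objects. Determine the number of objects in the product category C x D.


The product category C x D has objects that are pairs (c, d).
Number of pairs = |Ob(C)| * |Ob(D)| = 12 * 6 = 72

72


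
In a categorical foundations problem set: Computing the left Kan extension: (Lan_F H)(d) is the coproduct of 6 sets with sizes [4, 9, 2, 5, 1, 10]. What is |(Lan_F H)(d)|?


Pointwise, the left Kan extension (Lan_F H)(d) is the colimit, indexed
by the comma category (F downarrow d), of H composed with the
projection (F downarrow d) -> C. Here that colimit is given
as a coproduct (disjoint union) of sets, so its cardinality is the
sum of the sizes of the summands.
Coproduct of sets with sizes: 4 + 9 + 2 + 5 + 1 + 10
= 31

31


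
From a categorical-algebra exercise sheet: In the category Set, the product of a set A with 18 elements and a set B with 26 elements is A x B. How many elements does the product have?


In Set, the product A x B is the Cartesian product.
By the universal property, |A x B| = |A| * |B|.
|A x B| = 18 * 26 = 468

468


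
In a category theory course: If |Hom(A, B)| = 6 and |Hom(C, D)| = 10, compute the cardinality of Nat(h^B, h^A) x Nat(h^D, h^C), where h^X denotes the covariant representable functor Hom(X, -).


By the Yoneda lemma, Nat(h^B, h^A) is isomorphic to Hom(A, B),
so |Nat(h^B, h^A)| = |Hom(A, B)| and |Nat(h^D, h^C)| = |Hom(C, D)|.
|Hom(A, B)| = 6, |Hom(C, D)| = 10.
|Nat(h^B, h^A) x Nat(h^D, h^C)| = 6 * 10 = 60

60


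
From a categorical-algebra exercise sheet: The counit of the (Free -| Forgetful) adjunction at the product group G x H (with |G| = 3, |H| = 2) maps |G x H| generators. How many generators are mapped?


The counit epsilon_K: F(U(K)) -> K of the Free-Forgetful adjunction
maps |K| generators of F(U(K)) into K. For K = G x H (the product group),
|G x H| = |G| * |H|.
Total generators mapped = 3 * 2 = 6.

6


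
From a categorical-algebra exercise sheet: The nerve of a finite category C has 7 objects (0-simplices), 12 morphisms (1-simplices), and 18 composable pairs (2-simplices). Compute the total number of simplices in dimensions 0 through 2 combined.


The 2-skeleton of the nerve N(C) consists of simplices in dimensions 0, 1, 2:
  |N(C)_0| = 7 (objects)
  |N(C)_1| = 12 (morphisms)
  |N(C)_2| = 18 (composable pairs)
Total = 7 + 12 + 18 = 37

37


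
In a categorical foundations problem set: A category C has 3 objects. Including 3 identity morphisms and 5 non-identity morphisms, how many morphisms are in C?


Each object has an identity morphism, giving 3 identities.
Adding the 5 non-identity morphisms:
Total = 3 + 5 = 8

8


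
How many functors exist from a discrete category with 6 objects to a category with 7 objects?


A functor from a discrete category C to D is determined by
where each object maps. Each of the 6 objects of C can map
to any of the 7 objects of D independently.
Number of functors = 7^6 = 117649

117649


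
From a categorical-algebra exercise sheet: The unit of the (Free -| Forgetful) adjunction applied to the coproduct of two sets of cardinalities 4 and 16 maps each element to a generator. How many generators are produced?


The unit eta_X: X -> U(F(X)) of the Free-Forgetful adjunction
maps each element of X to a generator of F(X). For X = S + T (disjoint
union in Set), |S + T| = |S| + |T|.
Total mappings = 4 + 16 = 20.

20


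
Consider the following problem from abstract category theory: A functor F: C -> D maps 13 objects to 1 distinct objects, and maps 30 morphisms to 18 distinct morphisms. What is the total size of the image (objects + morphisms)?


The image of F consists of distinct objects and distinct morphisms.
|Im(F)| on objects = 1
|Im(F)| on morphisms = 18
Total image cardinality = 1 + 18 = 19

19


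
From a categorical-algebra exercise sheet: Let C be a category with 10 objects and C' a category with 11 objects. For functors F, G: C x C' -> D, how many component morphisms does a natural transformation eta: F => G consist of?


A natural transformation eta: F => G assigns one component morphism per
object of the domain category.
The domain is the product category C x C', so
|Ob(C x C')| = |Ob(C)| * |Ob(C')| = 10 * 11 = 110.
Therefore eta has 110 component morphisms.

110


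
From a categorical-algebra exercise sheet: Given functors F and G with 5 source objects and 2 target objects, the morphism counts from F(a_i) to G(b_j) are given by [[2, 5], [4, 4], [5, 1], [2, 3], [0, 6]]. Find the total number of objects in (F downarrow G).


Objects of (F downarrow G) are triples (a, b, h: F(a)->G(b)).
The count equals the sum of all entries in the hom-matrix.
sum(row 0) = 7
sum(row 1) = 8
sum(row 2) = 6
sum(row 3) = 5
sum(row 4) = 6
Grand total = 32

32


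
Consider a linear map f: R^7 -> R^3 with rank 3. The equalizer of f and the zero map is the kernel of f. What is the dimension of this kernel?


The equalizer of f and the zero map is ker(f).
By the rank-nullity theorem: dim(ker(f)) = dim(domain) - rank(f).
dim(ker(f)) = 7 - 3 = 4

4


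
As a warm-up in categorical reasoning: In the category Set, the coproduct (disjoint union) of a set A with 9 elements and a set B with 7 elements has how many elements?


In Set, the coproduct A + B is the disjoint union.
|A + B| = |A| + |B| = 9 + 7 = 16

16


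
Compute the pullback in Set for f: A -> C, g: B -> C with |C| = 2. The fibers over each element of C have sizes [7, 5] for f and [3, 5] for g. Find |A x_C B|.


The pullback A x_C B consists of pairs (a, b) with f(a) = g(b).
For each element c in C, the fiber product has |f^-1(c)| * |g^-1(c)| elements.
Summing over C: 7 * 3 + 5 * 5
= 21 + 25 = 46

46


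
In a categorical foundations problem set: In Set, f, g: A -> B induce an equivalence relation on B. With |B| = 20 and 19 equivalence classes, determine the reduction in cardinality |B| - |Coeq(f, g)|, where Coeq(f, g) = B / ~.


The coequalizer Coeq(f, g) = B / ~ has one element per equivalence class.
|B| = 20, |Coeq(f, g)| = 19.
|B| - |Coeq(f, g)| = 20 - 19 = 1.

1


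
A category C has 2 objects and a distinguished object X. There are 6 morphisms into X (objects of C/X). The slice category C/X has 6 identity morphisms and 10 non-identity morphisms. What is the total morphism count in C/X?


In the slice category C/X, objects are morphisms to X.
Identity morphisms: 6 (one per object of C/X).
Non-identity morphisms: 10.
Total = 6 + 10 = 16

16


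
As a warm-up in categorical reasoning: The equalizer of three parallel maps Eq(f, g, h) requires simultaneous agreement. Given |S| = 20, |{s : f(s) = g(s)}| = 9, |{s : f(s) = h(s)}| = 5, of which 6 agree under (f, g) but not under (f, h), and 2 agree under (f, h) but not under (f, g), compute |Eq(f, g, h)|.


Eq(f, g, h) is the triple-agreement set: points in S where all three
maps take the same value. Using inclusion-exclusion on the pairwise data:
Pair (f, g) agrees on 9 points; pair (f, h) on 5 points.
Points agreeing under (f, g) but not (f, h) = 6; under (f, h) but not (f, g) = 2.
Triple-agreement = agreement-in-(f, g) minus points that agree under (f, g) but not (f, h):
|Eq(f, g, h)| = 9 - 6 = 3
(cross-check via (f, h): 5 - 2 = 3.)

3
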